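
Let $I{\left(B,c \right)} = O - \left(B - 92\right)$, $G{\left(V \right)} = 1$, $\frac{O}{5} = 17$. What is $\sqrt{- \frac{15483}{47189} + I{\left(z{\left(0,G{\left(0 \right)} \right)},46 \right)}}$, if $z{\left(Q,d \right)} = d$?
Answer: $\frac{\sqrt{391186475609}}{47189} \approx 13.254$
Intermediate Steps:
$O = 85$ ($O = 5 \cdot 17 = 85$)
$I{\left(B,c \right)} = 177 - B$ ($I{\left(B,c \right)} = 85 - \left(B - 92\right) = 85 - \left(-92 + B\right) = 177 - B$)
$\sqrt{- \frac{15483}{47189} + I{\left(z{\left(0,G{\left(0 \right)} \right)},46 \right)}} = \sqrt{- \frac{15483}{47189} + \left(177 - 1\right)} = \sqrt{\left(-15483\right) \frac{1}{47189} + \left(177 - 1\right)} = \sqrt{- \frac{15483}{47189} + 176} = \sqrt{\frac{8289781}{47189}} = \frac{\sqrt{391186475609}}{47189}$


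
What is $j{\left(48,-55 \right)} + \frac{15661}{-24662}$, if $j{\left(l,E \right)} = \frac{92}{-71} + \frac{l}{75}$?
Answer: $- \frac{56504843}{43775050} \approx -1.2908$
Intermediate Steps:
$j{\left(l,E \right)} = - \frac{92}{71} + \frac{l}{75}$ ($j{\left(l,E \right)} = 92 \left(- \frac{1}{71}\right) + l \frac{1}{75} = - \frac{92}{71} + \frac{l}{75}$)
$j{\left(48,-55 \right)} + \frac{15661}{-24662} = \left(- \frac{92}{71} + \frac{1}{75} \cdot 48\right) + \frac{15661}{-24662} = \left(- \frac{92}{71} + \frac{16}{25}\right) + 15661 \left(- \frac{1}{24662}\right) = - \frac{1164}{1775} - \frac{15661}{24662} = - \frac{56504843}{43775050}$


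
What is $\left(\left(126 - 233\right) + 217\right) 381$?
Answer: $41910$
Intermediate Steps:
$\left(\left(126 - 233\right) + 217\right) 381 = \left(-107 + 217\right) 381 = 110 \cdot 381 = 41910$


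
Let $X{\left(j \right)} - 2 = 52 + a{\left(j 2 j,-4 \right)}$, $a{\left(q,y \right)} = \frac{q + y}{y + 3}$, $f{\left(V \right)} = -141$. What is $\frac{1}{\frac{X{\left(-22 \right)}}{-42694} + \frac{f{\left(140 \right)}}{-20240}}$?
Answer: $\frac{432063280}{12219127} \approx 35.36$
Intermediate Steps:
$a{\left(q,y \right)} = \frac{q + y}{3 + y}$
$X{\left(j \right)} = 58 - 2 j^{2}$ ($X{\left(j \right)} = 2 + \left(52 + \frac{j 2 j - 4}{3 - 4}\right) = 2 + \left(52 + \frac{2 j j - 4}{-1}\right) = 2 - \left(-56 + 2 j^{2}\right) = 58 - 2 j^{2}$)
$\frac{1}{\frac{X{\left(-22 \right)}}{-42694} + \frac{f{\left(140 \right)}}{-20240}} = \frac{1}{\frac{58 - 2 \left(-22\right)^{2}}{-42694} - \frac{141}{-20240}} = \frac{1}{\left(58 - 968\right) \left(- \frac{1}{42694}\right) - - \frac{141}{20240}} = \frac{1}{\left(58 - 968\right) \left(- \frac{1}{42694}\right) + \frac{141}{20240}} = \frac{1}{\left(-910\right) \left(- \frac{1}{42694}\right) + \frac{141}{20240}} = \frac{1}{\frac{455}{21347} + \frac{141}{20240}} = \frac{1}{\frac{12219127}{432063280}} = \frac{432063280}{12219127}$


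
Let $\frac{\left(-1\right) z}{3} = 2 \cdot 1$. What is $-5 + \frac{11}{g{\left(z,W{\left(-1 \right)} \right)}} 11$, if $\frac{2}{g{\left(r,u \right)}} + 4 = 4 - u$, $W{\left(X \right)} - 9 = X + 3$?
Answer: $- \frac{1341}{2} \approx -670.5$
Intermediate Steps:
$z = -6$ ($z = - 3 \cdot 2 \cdot 1 = \left(-3\right) 2 = -6$)
$W{\left(X \right)} = 12 + X$ ($W{\left(X \right)} = 9 + \left(X + 3\right) = 9 + \left(3 + X\right) = 12 + X$)
$g{\left(r,u \right)} = - \frac{2}{u}$ ($g{\left(r,u \right)} = \frac{2}{-4 - \left(-4 + u\right)} = \frac{2}{\left(-1\right) u} = 2 \left(- \frac{1}{u}\right) = - \frac{2}{u}$)
$-5 + \frac{11}{g{\left(z,W{\left(-1 \right)} \right)}} 11 = -5 + \frac{11}{\left(-2\right) \frac{1}{12 - 1}} \cdot 11 = -5 + \frac{11}{\left(-2\right) \frac{1}{11}} \cdot 11 = -5 + \frac{11}{- \frac{2}{11}} \cdot 11 = -5 + 11 \left(- \frac{11}{2}\right) 11 = -5 - \frac{1331}{2} = - \frac{1341}{2}$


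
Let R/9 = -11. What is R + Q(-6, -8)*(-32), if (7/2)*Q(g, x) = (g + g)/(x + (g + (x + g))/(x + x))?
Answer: -7261/63 ≈ -115.25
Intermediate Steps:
R = -99 (R = 9*(-11) = -99)
Q(g, x) = 4*g/(7*(x + (x + 2*g)/(2*x))) (Q(g, x) = 2*((g + g)/(x + (g + (x + g))/(x + x)))/7 = 2*((2*g)/(x + (g + (g + x))/((2*x))))/7 = 2*((2*g)/(x + (x + 2*g)*(1/(2*x))))/7 = 2*((2*g)/(x + (x + 2*g)/(2*x)))/7 = 2*(2*g/(x + (x + 2*g)/(2*x)))/7 = 4*g/(7*(x + (x + 2*g)/(2*x))))
R + Q(-6, -8)*(-32) = -99 + ((8/7)*(-6)*(-8)/(-8 + 2*(-6) + 2*(-8)²))*(-32) = -99 + ((8/7)*(-6)*(-8)/(-8 - 12 + 2*64))*(-32) = -99 + ((8/7)*(-6)*(-8)/(-8 - 12 + 128))*(-32) = -99 + ((8/7)*(-6)*(-8)/108)*(-32) = -99 + ((8/7)*(-6)*(-8)*(1/108))*(-32) = -99 + (32/63)*(-32) = -99 - 1024/63 = -7261/63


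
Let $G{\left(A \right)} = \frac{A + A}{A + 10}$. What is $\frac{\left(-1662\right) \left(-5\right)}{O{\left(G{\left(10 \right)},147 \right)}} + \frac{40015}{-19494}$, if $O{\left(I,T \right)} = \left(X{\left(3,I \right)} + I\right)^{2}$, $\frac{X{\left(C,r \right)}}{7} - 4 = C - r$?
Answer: $\frac{88007405}{36044406} \approx 2.4416$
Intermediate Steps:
$X{\left(C,r \right)} = 28 - 7 r + 7 C$ ($X{\left(C,r \right)} = 28 + 7 \left(C - r\right) = 28 + \left(- 7 r + 7 C\right) = 28 - 7 r + 7 C$)
$G{\left(A \right)} = \frac{2 A}{10 + A}$
$O{\left(I,T \right)} = \left(49 - 6 I\right)^{2}$ ($O{\left(I,T \right)} = \left(\left(28 - 7 I + 7 \cdot 3\right) + I\right)^{2} = \left(\left(28 - 7 I + 21\right) + I\right)^{2} = \left(\left(49 - 7 I\right) + I\right)^{2} = \left(49 - 6 I\right)^{2}$)
$\frac{\left(-1662\right) \left(-5\right)}{O{\left(G{\left(10 \right)},147 \right)}} + \frac{40015}{-19494} = \frac{\left(-1662\right) \left(-5\right)}{\left(-49 + 6 \cdot 2 \cdot 10 \frac{1}{10 + 10}\right)^{2}} + \frac{40015}{-19494} = \frac{8310}{\left(-49 + 6 \cdot 2 \cdot 10 \cdot \frac{1}{20}\right)^{2}} + 40015 \left(- \frac{1}{19494}\right) = \frac{8310}{\left(-49 + 6 \cdot 2 \cdot 10 \cdot \frac{1}{20}\right)^{2}} - \frac{40015}{19494} = \frac{8310}{\left(-49 + 6 \cdot 1\right)^{2}} - \frac{40015}{19494} = \frac{8310}{\left(-49 + 6\right)^{2}} - \frac{40015}{19494} = \frac{8310}{\left(-43\right)^{2}} - \frac{40015}{19494} = \frac{8310}{1849} - \frac{40015}{19494} = \frac{88007405}{36044406}$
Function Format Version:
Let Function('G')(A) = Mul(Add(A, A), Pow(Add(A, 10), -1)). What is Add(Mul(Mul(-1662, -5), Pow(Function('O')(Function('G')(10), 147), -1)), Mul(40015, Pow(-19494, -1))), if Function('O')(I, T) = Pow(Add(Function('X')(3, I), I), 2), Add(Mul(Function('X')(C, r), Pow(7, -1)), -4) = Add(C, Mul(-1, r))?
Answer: Rational(88007405, 36044406) ≈ 2.4416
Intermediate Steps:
Function('X')(C, r) = Add(28, Mul(-7, r), Mul(7, C)) (Function('X')(C, r) = Add(28, Mul(7, Add(C, Mul(-1, r)))) = Add(28, Add(Mul(-7, r), Mul(7, C))) = Add(28, Mul(-7, r), Mul(7, C)))
Function('G')(A) = Mul(2, A, Pow(Add(10, A), -1)) (Function('G')(A) = Mul(Mul(2, A), Pow(Add(10, A), -1)) = Mul(2, A, Pow(Add(10, A), -1)))
Function('O')(I, T) = Pow(Add(49, Mul(-6, I)), 2) (Function('O')(I, T) = Pow(Add(Add(28, Mul(-7, I), Mul(7, 3)), I), 2) = Pow(Add(Add(28, Mul(-7, I), 21), I), 2) = Pow(Add(Add(49, Mul(-7, I)), I), 2) = Pow(Add(49, Mul(-6, I)), 2))
Add(Mul(Mul(-1662, -5), Pow(Function('O')(Function('G')(10), 147), -1)), Mul(40015, Pow(-19494, -1))) = Add(Mul(Mul(-1662, -5), Pow(Pow(Add(-49, Mul(6, Mul(2, 10, Pow(Add(10, 10), -1)))), 2), -1)), Mul(40015, Pow(-19494, -1))) = Add(Mul(8310, Pow(Pow(Add(-49, Mul(6, Mul(2, 10, Pow(20, -1)))), 2), -1)), Mul(40015, Rational(-1, 19494))) = Add(Mul(8310, Pow(Pow(Add(-49, Mul(6, Mul(2, 10, Rational(1, 20)))), 2), -1)), Rational(-40015, 19494)) = Add(Mul(8310, Pow(Pow(Add(-49, Mul(6, 1)), 2), -1)), Rational(-40015, 19494)) = Add(Mul(8310, Pow(Pow(Add(-49, 6), 2), -1)), Rational(-40015, 19494)) = Add(Mul(8310, Pow(Pow(-43, 2), -1)), Rational(-40015, 19494)) = Add(Mul(8310, Pow(1849, -1)), Rational(-40015, 19494)) = Add(Mul(8310, Rational(1, 1849)), Rational(-40015, 19494)) = Add(Rational(8310, 1849), Rational(-40015, 19494)) = Rational(88007405, 36044406)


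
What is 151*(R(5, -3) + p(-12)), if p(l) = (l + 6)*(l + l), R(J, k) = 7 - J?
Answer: 22046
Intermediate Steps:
p(l) = 2*l*(6 + l) (p(l) = (6 + l)*(2*l) = 2*l*(6 + l))
151*(R(5, -3) + p(-12)) = 151*((7 - 1*5) + 2*(-12)*(6 - 12)) = 151*((7 - 5) + 2*(-12)*(-6)) = 151*(2 + 144) = 151*146 = 22046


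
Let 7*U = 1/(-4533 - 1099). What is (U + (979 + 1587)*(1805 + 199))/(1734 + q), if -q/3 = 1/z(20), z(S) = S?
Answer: 1013643079675/341776512 ≈ 2965.8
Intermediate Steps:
U = -1/39424 (U = 1/(7*(-4533 - 1099)) = (⅐)/(-5632) = (⅐)*(-1/5632) = -1/39424 ≈ -2.5365e-5)
q = -3/20 ≈ -0.15000
(U + (979 + 1587)*(1805 + 199))/(1734 + q) = (-1/39424 + (979 + 1587)*(1805 + 199))/(1734 - 3/20) = (-1/39424 + 2566*2004)/(34677/20) = (-1/39424 + 5142264)*(20/34677) = (202728615935/39424)*(20/34677) = 1013643079675/341776512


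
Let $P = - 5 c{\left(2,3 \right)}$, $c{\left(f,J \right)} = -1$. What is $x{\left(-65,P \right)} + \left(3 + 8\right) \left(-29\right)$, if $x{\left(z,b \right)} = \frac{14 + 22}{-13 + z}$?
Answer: $- \frac{4153}{13} \approx -319.46$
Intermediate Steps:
$P = 5$ ($P = \left(-5\right) \left(-1\right) = 5$)
$x{\left(z,b \right)} = \frac{36}{-13 + z}$
$x{\left(-65,P \right)} + \left(3 + 8\right) \left(-29\right) = \frac{36}{-13 - 65} + \left(3 + 8\right) \left(-29\right) = \frac{36}{-78} + 11 \left(-29\right) = 36 \left(- \frac{1}{78}\right) - 319 = - \frac{6}{13} - 319 = - \frac{4153}{13}$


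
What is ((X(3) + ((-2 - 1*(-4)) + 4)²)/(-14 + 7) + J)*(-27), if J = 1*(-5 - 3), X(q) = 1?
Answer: 2511/7 ≈ 358.71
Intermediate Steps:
J = -8 (J = 1*(-8) = -8)
((X(3) + ((-2 - 1*(-4)) + 4)²)/(-14 + 7) + J)*(-27) = ((1 + ((-2 - 1*(-4)) + 4)²)/(-14 + 7) - 8)*(-27) = ((1 + ((-2 + 4) + 4)²)/(-7) - 8)*(-27) = ((1 + (2 + 4)²)*(-⅐) - 8)*(-27) = ((1 + 6²)*(-⅐) - 8)*(-27) = ((1 + 36)*(-⅐) - 8)*(-27) = (37*(-⅐) - 8)*(-27) = (-37/7 - 8)*(-27) = -93/7*(-27) = 2511/7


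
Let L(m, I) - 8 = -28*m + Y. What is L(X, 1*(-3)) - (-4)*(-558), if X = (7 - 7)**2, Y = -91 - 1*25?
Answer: -2340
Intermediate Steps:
Y = -116 (Y = -91 - 25 = -116)
X = 0 (X = 0**2 = 0)
L(m, I) = -108 - 28*m (L(m, I) = 8 + (-28*m - 116) = 8 + (-116 - 28*m) = -108 - 28*m)
L(X, 1*(-3)) - (-4)*(-558) = (-108 - 28*0) - (-4)*(-558) = (-108 + 0) - 1*2232 = -108 - 2232 = -2340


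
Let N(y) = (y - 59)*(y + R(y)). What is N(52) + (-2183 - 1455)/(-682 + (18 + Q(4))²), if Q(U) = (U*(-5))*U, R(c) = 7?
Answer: -38516/93 ≈ -414.15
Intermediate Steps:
Q(U) = -5*U² (Q(U) = (-5*U)*U = -5*U²)
N(y) = (-59 + y)*(7 + y) (N(y) = (y - 59)*(y + 7) = (-59 + y)*(7 + y))
N(52) + (-2183 - 1455)/(-682 + (18 + Q(4))²) = (-413 + 52² - 52*52) + (-2183 - 1455)/(-682 + (18 - 5*4²)²) = (-413 + 2704 - 2704) - 3638/(-682 + (18 - 5*16)²) = -413 - 3638/(-682 + (18 - 80)²) = -413 - 3638/(-682 + (-62)²) = -413 - 3638/(-682 + 3844) = -413 - 3638/3162 = -413 - 3638*1/3162 = -413 - 107/93 = -38516/93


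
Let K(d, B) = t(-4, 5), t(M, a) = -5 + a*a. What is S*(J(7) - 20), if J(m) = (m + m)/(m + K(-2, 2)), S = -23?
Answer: 12098/27 ≈ 448.07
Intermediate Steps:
t(M, a) = -5 + a²
K(d, B) = 20 (K(d, B) = -5 + 5² = -5 + 25 = 20)
J(m) = 2*m/(20 + m) (J(m) = (m + m)/(m + 20) = (2*m)/(20 + m) = 2*m/(20 + m))
S*(J(7) - 20) = -23*(2*7/(20 + 7) - 20) = -23*(2*7/27 - 20) = -23*(2*7*(1/27) - 20) = -23*(14/27 - 20) = -23*(-526/27) = 12098/27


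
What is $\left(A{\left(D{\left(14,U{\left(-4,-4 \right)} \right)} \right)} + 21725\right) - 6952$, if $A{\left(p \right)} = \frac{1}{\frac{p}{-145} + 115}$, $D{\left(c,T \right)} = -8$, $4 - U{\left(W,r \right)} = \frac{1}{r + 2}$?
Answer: $\frac{246458104}{16683} \approx 14773.0$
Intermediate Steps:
$U{\left(W,r \right)} = 4 - \frac{1}{2 + r}$ ($U{\left(W,r \right)} = 4 - \frac{1}{r + 2} = 4 - \frac{1}{2 + r}$)
$A{\left(p \right)} = \frac{1}{115 - \frac{p}{145}}$ ($A{\left(p \right)} = \frac{1}{p \left(- \frac{1}{145}\right) + 115} = \frac{1}{- \frac{p}{145} + 115} = \frac{1}{115 - \frac{p}{145}}$)
$\left(A{\left(D{\left(14,U{\left(-4,-4 \right)} \right)} \right)} + 21725\right) - 6952 = \left(- \frac{145}{-16675 - 8} + 21725\right) - 6952 = \left(- \frac{145}{-16683} + 21725\right) - 6952 = \left(\left(-145\right) \left(- \frac{1}{16683}\right) + 21725\right) - 6952 = \left(\frac{145}{16683} + 21725\right) - 6952 = \frac{362438320}{16683} - 6952 = \frac{246458104}{16683}$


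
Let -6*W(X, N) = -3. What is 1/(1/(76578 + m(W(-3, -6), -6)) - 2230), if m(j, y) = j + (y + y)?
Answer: -153133/341486588 ≈ -0.00044843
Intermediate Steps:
W(X, N) = 1/2 (W(X, N) = -1/6*(-3) = 1/2)
m(j, y) = j + 2*y
1/(1/(76578 + m(W(-3, -6), -6)) - 2230) = 1/(1/(76578 + (1/2 + 2*(-6))) - 2230) = 1/(1/(76578 + (1/2 - 12)) - 2230) = 1/(1/(76578 - 23/2) - 2230) = 1/(1/(153133/2) - 2230) = 1/(2/153133 - 2230) = 1/(-341486588/153133) = -153133/341486588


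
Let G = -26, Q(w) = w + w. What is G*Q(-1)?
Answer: 52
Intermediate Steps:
Q(w) = 2*w
G*Q(-1) = -52*(-1) = -26*(-2) = 52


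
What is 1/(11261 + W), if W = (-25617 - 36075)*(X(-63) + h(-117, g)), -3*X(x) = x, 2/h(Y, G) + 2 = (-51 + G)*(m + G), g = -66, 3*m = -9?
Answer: -8071/10365474625 ≈ -7.7864e-7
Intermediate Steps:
m = -3 (m = (⅓)*(-9) = -3)
h(Y, G) = 2/(-2 + (-51 + G)*(-3 + G))
X(x) = -x/3
W = -10456362156/8071 (W = (-25617 - 36075)*(-⅓*(-63) + 2/(151 + (-66)² - 54*(-66))) = -61692*(21 + 2/(151 + 4356 + 3564)) = -61692*(21 + 2/8071) = -61692*169493/8071 = -10456362156/8071 ≈ -1.2955e+6)
1/(11261 + W) = 1/(11261 - 10456362156/8071) = 1/(-10365474625/8071) = -8071/10365474625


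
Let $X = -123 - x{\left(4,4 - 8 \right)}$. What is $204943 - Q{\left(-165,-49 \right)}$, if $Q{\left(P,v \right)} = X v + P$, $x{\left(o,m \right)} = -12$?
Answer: $199669$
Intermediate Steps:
$X = -111$ ($X = -123 - -12 = -123 + 12 = -111$)
$Q{\left(P,v \right)} = P - 111 v$ ($Q{\left(P,v \right)} = - 111 v + P = P - 111 v$)
$204943 - Q{\left(-165,-49 \right)} = 204943 - \left(-165 - -5439\right) = 204943 - \left(-165 + 5439\right) = 204943 - 5274 = 199669$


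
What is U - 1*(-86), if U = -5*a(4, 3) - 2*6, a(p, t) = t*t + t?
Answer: 14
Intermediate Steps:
a(p, t) = t + t**2 (a(p, t) = t**2 + t = t + t**2)
U = -72 (U = -15*(1 + 3) - 2*6 = -15*4 - 12 = -5*12 - 12 = -60 - 12 = -72)
U - 1*(-86) = -72 - 1*(-86) = -72 + 86 = 14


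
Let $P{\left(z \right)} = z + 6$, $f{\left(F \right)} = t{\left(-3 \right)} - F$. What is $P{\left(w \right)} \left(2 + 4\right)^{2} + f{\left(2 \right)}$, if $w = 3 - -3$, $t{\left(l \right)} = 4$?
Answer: $434$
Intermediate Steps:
$w = 6$ ($w = 3 + 3 = 6$)
$f{\left(F \right)} = 4 - F$
$P{\left(z \right)} = 6 + z$
$P{\left(w \right)} \left(2 + 4\right)^{2} + f{\left(2 \right)} = \left(6 + 6\right) \left(2 + 4\right)^{2} + \left(4 - 2\right) = 12 \cdot 6^{2} + \left(4 - 2\right) = 12 \cdot 36 + 2 = 432 + 2 = 434$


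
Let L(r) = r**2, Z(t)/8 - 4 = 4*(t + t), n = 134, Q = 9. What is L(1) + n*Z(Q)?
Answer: 81473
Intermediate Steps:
Z(t) = 32 + 64*t (Z(t) = 32 + 8*(4*(t + t)) = 32 + 8*(4*(2*t)) = 32 + 8*(8*t) = 32 + 64*t)
L(1) + n*Z(Q) = 1**2 + 134*(32 + 64*9) = 1 + 134*(32 + 576) = 1 + 134*608 = 1 + 81472 = 81473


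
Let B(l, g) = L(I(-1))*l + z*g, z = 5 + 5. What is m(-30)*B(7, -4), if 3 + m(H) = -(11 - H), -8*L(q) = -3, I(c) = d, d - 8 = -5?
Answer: 3289/2 ≈ 1644.5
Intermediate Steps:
d = 3 (d = 8 - 5 = 3)
I(c) = 3
L(q) = 3/8 (L(q) = -⅛*(-3) = 3/8)
z = 10
m(H) = -14 + H (m(H) = -3 - (11 - H) = -3 + (-11 + H) = -14 + H)
B(l, g) = 10*g + 3*l/8 (B(l, g) = 3*l/8 + 10*g = 10*g + 3*l/8)
m(-30)*B(7, -4) = (-14 - 30)*(10*(-4) + (3/8)*7) = -44*(-40 + 21/8) = -44*(-299/8) = 3289/2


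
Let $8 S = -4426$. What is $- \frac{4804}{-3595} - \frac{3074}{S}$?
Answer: $\frac{54835372}{7955735} \approx 6.8926$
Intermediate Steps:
$S = - \frac{2213}{4}$ ($S = \frac{1}{8} \left(-4426\right) = - \frac{2213}{4} \approx -553.25$)
$- \frac{4804}{-3595} - \frac{3074}{S} = - \frac{4804}{-3595} - \frac{3074}{- \frac{2213}{4}} = \left(-4804\right) \left(- \frac{1}{3595}\right) - - \frac{12296}{2213} = \frac{4804}{3595} + \frac{12296}{2213} = \frac{54835372}{7955735}$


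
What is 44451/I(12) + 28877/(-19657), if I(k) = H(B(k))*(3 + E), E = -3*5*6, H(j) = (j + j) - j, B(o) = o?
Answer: -100435655/2280212 ≈ -44.047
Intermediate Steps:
H(j) = j (H(j) = 2*j - j = j)
E = -90 (E = -15*6 = -90)
I(k) = -87*k (I(k) = k*(3 - 90) = k*(-87) = -87*k)
44451/I(12) + 28877/(-19657) = 44451/((-87*12)) + 28877/(-19657) = 44451/(-1044) + 28877*(-1/19657) = 44451*(-1/1044) - 28877/19657 = -4939/116 - 28877/19657 = -100435655/2280212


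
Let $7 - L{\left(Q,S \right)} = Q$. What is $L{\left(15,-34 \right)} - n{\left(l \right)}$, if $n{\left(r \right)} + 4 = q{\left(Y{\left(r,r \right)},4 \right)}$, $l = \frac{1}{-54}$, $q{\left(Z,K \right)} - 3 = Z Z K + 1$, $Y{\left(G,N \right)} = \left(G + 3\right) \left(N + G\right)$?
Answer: $- \frac{4277449}{531441} \approx -8.0488$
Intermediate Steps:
$Y{\left(G,N \right)} = \left(3 + G\right) \left(G + N\right)$
$q{\left(Z,K \right)} = 4 + K Z^{2}$ ($q{\left(Z,K \right)} = 3 + \left(Z Z K + 1\right) = 3 + \left(Z^{2} K + 1\right) = 3 + \left(K Z^{2} + 1\right) = 3 + \left(1 + K Z^{2}\right) = 4 + K Z^{2}$)
$L{\left(Q,S \right)} = 7 - Q$
$l = - \frac{1}{54} \approx -0.018519$
$n{\left(r \right)} = 4 \left(2 r^{2} + 6 r\right)^{2}$ ($n{\left(r \right)} = -4 + \left(4 + 4 \left(r^{2} + 3 r + 3 r + r r\right)^{2}\right) = -4 + \left(4 + 4 \left(r^{2} + 3 r + 3 r + r^{2}\right)^{2}\right) = -4 + \left(4 + 4 \left(2 r^{2} + 6 r\right)^{2}\right) = 4 \left(2 r^{2} + 6 r\right)^{2}$)
$L{\left(15,-34 \right)} - n{\left(l \right)} = \left(7 - 15\right) - 16 \left(- \frac{1}{54}\right)^{2} \left(3 - \frac{1}{54}\right)^{2} = \left(7 - 15\right) - 16 \cdot \frac{1}{2916} \left(\frac{161}{54}\right)^{2} = -8 - 16 \cdot \frac{1}{2916} \cdot \frac{25921}{2916} = -8 - \frac{25921}{531441} = - \frac{4277449}{531441}$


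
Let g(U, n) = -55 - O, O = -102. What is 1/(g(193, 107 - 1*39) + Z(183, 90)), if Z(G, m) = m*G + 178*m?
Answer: 1/32537 ≈ 3.0734e-5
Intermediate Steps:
g(U, n) = 47 (g(U, n) = -55 - 1*(-102) = -55 + 102 = 47)
Z(G, m) = 178*m + G*m (Z(G, m) = G*m + 178*m = 178*m + G*m)
1/(g(193, 107 - 1*39) + Z(183, 90)) = 1/(47 + 90*(178 + 183)) = 1/(47 + 90*361) = 1/(47 + 32490) = 1/32537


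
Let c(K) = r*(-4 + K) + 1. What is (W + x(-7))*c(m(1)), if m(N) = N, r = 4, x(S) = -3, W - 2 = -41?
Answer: 462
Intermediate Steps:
W = -39 (W = 2 - 41 = -39)
c(K) = -15 + 4*K (c(K) = 4*(-4 + K) + 1 = (-16 + 4*K) + 1 = -15 + 4*K)
(W + x(-7))*c(m(1)) = (-39 - 3)*(-15 + 4*1) = -42*(-15 + 4) = -42*(-11) = 462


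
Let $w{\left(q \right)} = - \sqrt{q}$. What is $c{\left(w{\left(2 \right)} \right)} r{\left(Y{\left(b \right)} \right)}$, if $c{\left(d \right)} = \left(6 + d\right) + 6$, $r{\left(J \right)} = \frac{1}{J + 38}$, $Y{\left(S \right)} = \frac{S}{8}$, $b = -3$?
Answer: $\frac{96}{301} - \frac{8 \sqrt{2}}{301} \approx 0.28135$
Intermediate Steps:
$Y{\left(S \right)} = \frac{S}{8}$ ($Y{\left(S \right)} = S \frac{1}{8} = \frac{S}{8}$)
$r{\left(J \right)} = \frac{1}{38 + J}$
$c{\left(d \right)} = 12 + d$
$c{\left(w{\left(2 \right)} \right)} r{\left(Y{\left(b \right)} \right)} = \frac{12 - \sqrt{2}}{38 + \frac{1}{8} \left(-3\right)} = \frac{12 - \sqrt{2}}{38 - \frac{3}{8}} = \frac{12 - \sqrt{2}}{\frac{301}{8}} = \left(12 - \sqrt{2}\right) \frac{8}{301} = \frac{96}{301} - \frac{8 \sqrt{2}}{301}$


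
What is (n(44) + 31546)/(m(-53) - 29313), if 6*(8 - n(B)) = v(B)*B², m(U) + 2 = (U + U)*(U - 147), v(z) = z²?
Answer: 1779386/24345 ≈ 73.090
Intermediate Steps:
m(U) = -2 + 2*U*(-147 + U) (m(U) = -2 + (U + U)*(U - 147) = -2 + (2*U)*(-147 + U) = -2 + 2*U*(-147 + U))
n(B) = 8 - B⁴/6 (n(B) = 8 - B²*B²/6 = 8 - B⁴/6)
(n(44) + 31546)/(m(-53) - 29313) = ((8 - ⅙*44⁴) + 31546)/((-2 - 294*(-53) + 2*(-53)²) - 29313) = ((8 - ⅙*3748096) + 31546)/((-2 + 15582 + 2*2809) - 29313) = ((8 - 1874048/3) + 31546)/((-2 + 15582 + 5618) - 29313) = (-1874024/3 + 31546)/(21198 - 29313) = -1779386/3/(-8115) = -1779386/3*(-1/8115) = 1779386/24345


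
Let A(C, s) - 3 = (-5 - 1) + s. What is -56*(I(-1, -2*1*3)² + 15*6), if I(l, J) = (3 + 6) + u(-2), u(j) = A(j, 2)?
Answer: -8624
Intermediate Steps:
A(C, s) = -3 + s (A(C, s) = 3 + ((-5 - 1) + s) = 3 + (-6 + s) = -3 + s)
u(j) = -1 (u(j) = -3 + 2 = -1)
I(l, J) = 8 (I(l, J) = (3 + 6) - 1 = 9 - 1 = 8)
-56*(I(-1, -2*1*3)² + 15*6) = -56*(8² + 15*6) = -56*(64 + 90) = -56*154 = -8624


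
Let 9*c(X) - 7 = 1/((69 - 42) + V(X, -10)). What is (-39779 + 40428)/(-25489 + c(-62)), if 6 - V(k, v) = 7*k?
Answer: -909249/35708999 ≈ -0.025463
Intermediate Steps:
V(k, v) = 6 - 7*k
c(X) = 7/9 + 1/(9*(33 - 7*X)) (c(X) = 7/9 + 1/(9*((69 - 42) + (6 - 7*X))) = 7/9 + 1/(9*(27 + (6 - 7*X))) = 7/9 + 1/(9*(33 - 7*X)))
(-39779 + 40428)/(-25489 + c(-62)) = (-39779 + 40428)/(-25489 + (-232 + 49*(-62))/(9*(-33 + 7*(-62)))) = 649/(-25489 + (-232 - 3038)/(9*(-33 - 434))) = 649/(-25489 + (⅑)*(-3270)/(-467)) = 649/(-25489 + (⅑)*(-1/467)*(-3270)) = 649/(-25489 + 1090/1401) = 649/(-35708999/1401) = 649*(-1401/35708999) = -909249/35708999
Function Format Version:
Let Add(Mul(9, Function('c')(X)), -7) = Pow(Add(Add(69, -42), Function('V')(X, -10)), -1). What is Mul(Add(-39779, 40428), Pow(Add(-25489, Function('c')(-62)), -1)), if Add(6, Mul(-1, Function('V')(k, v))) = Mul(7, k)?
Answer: Rational(-909249, 35708999) ≈ -0.025463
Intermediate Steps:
Function('V')(k, v) = Add(6, Mul(-7, k)) (Function('V')(k, v) = Add(6, Mul(-1, Mul(7, k))) = Add(6, Mul(-7, k)))
Function('c')(X) = Add(Rational(7, 9), Mul(Rational(1, 9), Pow(Add(33, Mul(-7, X)), -1))) (Function('c')(X) = Add(Rational(7, 9), Mul(Rational(1, 9), Pow(Add(Add(69, -42), Add(6, Mul(-7, X))), -1))) = Add(Rational(7, 9), Mul(Rational(1, 9), Pow(Add(27, Add(6, Mul(-7, X))), -1))) = Add(Rational(7, 9), Mul(Rational(1, 9), Pow(Add(33, Mul(-7, X)), -1))))
Mul(Add(-39779, 40428), Pow(Add(-25489, Function('c')(-62)), -1)) = Mul(Add(-39779, 40428), Pow(Add(-25489, Mul(Rational(1, 9), Pow(Add(-33, Mul(7, -62)), -1), Add(-232, Mul(49, -62)))), -1)) = Mul(649, Pow(Add(-25489, Mul(Rational(1, 9), Pow(Add(-33, -434), -1), Add(-232, -3038))), -1)) = Mul(649, Pow(Add(-25489, Mul(Rational(1, 9), Pow(-467, -1), -3270)), -1)) = Mul(649, Pow(Add(-25489, Mul(Rational(1, 9), Rational(-1, 467), -3270)), -1)) = Mul(649, Pow(Add(-25489, Rational(1090, 1401)), -1)) = Mul(649, Pow(Rational(-35708999, 1401), -1)) = Mul(649, Rational(-1401, 35708999)) = Rational(-909249, 35708999)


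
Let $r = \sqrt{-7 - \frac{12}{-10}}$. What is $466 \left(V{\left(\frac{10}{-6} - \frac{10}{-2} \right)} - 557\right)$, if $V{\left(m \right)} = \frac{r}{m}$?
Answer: $-259562 + \frac{699 i \sqrt{145}}{25} \approx -2.5956 \cdot 10^{5} + 336.68 i$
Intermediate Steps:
$r = \frac{i \sqrt{145}}{5}$ ($r = \sqrt{-7 - - \frac{6}{5}} = \sqrt{-7 + \frac{6}{5}} = \sqrt{- \frac{29}{5}} = \frac{i \sqrt{145}}{5} \approx 2.4083 i$)
$V{\left(m \right)} = \frac{i \sqrt{145}}{5 m}$ ($V{\left(m \right)} = \frac{\frac{1}{5} i \sqrt{145}}{m} = \frac{i \sqrt{145}}{5 m}$)
$466 \left(V{\left(\frac{10}{-6} - \frac{10}{-2} \right)} - 557\right) = 466 \left(\frac{i \sqrt{145}}{5 \left(\frac{10}{-6} - \frac{10}{-2}\right)} - 557\right) = 466 \left(\frac{i \sqrt{145}}{5 \left(10 \left(- \frac{1}{6}\right) - -5\right)} - 557\right) = 466 \left(\frac{i \sqrt{145}}{5 \left(- \frac{5}{3} + 5\right)} - 557\right) = 466 \left(\frac{i \sqrt{145}}{5 \cdot \frac{10}{3}} - 557\right) = 466 \left(\frac{1}{5} i \sqrt{145} \cdot \frac{3}{10} - 557\right) = 466 \left(\frac{3 i \sqrt{145}}{50} - 557\right) = 466 \left(-557 + \frac{3 i \sqrt{145}}{50}\right) = -259562 + \frac{699 i \sqrt{145}}{25}$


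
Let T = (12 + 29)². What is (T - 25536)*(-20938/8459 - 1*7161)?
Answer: 1445513691635/8459 ≈ 1.7088e+8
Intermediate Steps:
T = 1681 (T = 41² = 1681)
(T - 25536)*(-20938/8459 - 1*7161) = (1681 - 25536)*(-20938/8459 - 1*7161) = -23855*(-20938*1/8459 - 7161) = -23855*(-20938/8459 - 7161) = -23855*(-60595837/8459) = 1445513691635/8459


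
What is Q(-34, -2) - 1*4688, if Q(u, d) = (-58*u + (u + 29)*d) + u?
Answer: -2740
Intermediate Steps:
Q(u, d) = -57*u + d*(29 + u) (Q(u, d) = (-58*u + (29 + u)*d) + u = (-58*u + d*(29 + u)) + u = -57*u + d*(29 + u))
Q(-34, -2) - 1*4688 = (-57*(-34) + 29*(-2) - 2*(-34)) - 1*4688 = (1938 - 58 + 68) - 4688 = 1948 - 4688 = -2740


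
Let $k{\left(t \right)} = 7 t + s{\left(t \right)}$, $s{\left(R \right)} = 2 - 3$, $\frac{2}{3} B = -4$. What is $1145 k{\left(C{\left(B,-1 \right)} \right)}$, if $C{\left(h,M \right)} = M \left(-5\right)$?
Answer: $38930$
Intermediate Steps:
$B = -6$ ($B = \frac{3}{2} \left(-4\right) = -6$)
$s{\left(R \right)} = -1$
$C{\left(h,M \right)} = - 5 M$
$k{\left(t \right)} = -1 + 7 t$ ($k{\left(t \right)} = 7 t - 1 = -1 + 7 t$)
$1145 k{\left(C{\left(B,-1 \right)} \right)} = 1145 \left(-1 + 7 \left(\left(-5\right) \left(-1\right)\right)\right) = 1145 \left(-1 + 7 \cdot 5\right) = 1145 \left(-1 + 35\right) = 1145 \cdot 34 = 38930$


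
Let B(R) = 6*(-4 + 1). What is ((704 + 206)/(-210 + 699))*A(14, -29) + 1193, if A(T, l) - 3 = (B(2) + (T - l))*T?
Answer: 904607/489 ≈ 1849.9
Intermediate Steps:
B(R) = -18 (B(R) = 6*(-3) = -18)
A(T, l) = 3 + T*(-18 + T - l) (A(T, l) = 3 + (-18 + (T - l))*T = 3 + (-18 + T - l)*T = 3 + T*(-18 + T - l))
((704 + 206)/(-210 + 699))*A(14, -29) + 1193 = ((704 + 206)/(-210 + 699))*(3 + 14² - 18*14 - 1*14*(-29)) + 1193 = (910/489)*(3 + 196 - 252 + 406) + 1193 = (910*(1/489))*353 + 1193 = (910/489)*353 + 1193 = 321230/489 + 1193 = 904607/489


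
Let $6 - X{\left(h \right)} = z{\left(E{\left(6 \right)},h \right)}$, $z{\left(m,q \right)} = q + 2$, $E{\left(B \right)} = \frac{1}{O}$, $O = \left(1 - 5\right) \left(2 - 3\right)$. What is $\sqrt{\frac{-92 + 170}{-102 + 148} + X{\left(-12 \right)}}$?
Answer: $\frac{\sqrt{9361}}{23} \approx 4.2066$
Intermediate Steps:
$O = 4$ ($O = \left(-4\right) \left(-1\right) = 4$)
$E{\left(B \right)} = \frac{1}{4}$
$z{\left(m,q \right)} = 2 + q$
$X{\left(h \right)} = 4 - h$ ($X{\left(h \right)} = 6 - \left(2 + h\right) = 4 - h$)
$\sqrt{\frac{-92 + 170}{-102 + 148} + X{\left(-12 \right)}} = \sqrt{\frac{-92 + 170}{-102 + 148} + \left(4 - -12\right)} = \sqrt{\frac{78}{46} + \left(4 + 12\right)} = \sqrt{78 \cdot \frac{1}{46} + 16} = \sqrt{\frac{39}{23} + 16} = \sqrt{\frac{407}{23}} = \frac{\sqrt{9361}}{23}$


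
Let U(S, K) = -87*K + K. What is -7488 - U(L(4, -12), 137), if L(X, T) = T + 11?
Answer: 4294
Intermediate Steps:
L(X, T) = 11 + T
U(S, K) = -86*K
-7488 - U(L(4, -12), 137) = -7488 - (-86)*137 = -7488 - 1*(-11782) = -7488 + 11782 = 4294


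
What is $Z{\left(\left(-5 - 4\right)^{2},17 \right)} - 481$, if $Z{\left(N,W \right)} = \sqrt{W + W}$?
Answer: $-481 + \sqrt{34} \approx -475.17$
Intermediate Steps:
$Z{\left(N,W \right)} = \sqrt{2} \sqrt{W}$ ($Z{\left(N,W \right)} = \sqrt{2 W} = \sqrt{2} \sqrt{W}$)
$Z{\left(\left(-5 - 4\right)^{2},17 \right)} - 481 = \sqrt{2} \sqrt{17} - 481 = \sqrt{34} - 481 = -481 + \sqrt{34}$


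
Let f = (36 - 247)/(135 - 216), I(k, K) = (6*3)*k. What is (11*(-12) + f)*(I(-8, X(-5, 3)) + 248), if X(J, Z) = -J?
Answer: -1090024/81 ≈ -13457.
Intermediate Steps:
I(k, K) = 18*k
f = 211/81 (f = -211/(-81) = -211*(-1/81) = 211/81 ≈ 2.6049)
(11*(-12) + f)*(I(-8, X(-5, 3)) + 248) = (11*(-12) + 211/81)*(18*(-8) + 248) = (-132 + 211/81)*(-144 + 248) = -10481/81*104 = -1090024/81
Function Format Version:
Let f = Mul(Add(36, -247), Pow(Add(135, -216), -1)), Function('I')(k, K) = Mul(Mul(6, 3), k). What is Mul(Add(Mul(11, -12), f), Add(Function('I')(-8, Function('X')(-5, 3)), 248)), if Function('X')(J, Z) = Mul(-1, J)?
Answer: Rational(-1090024, 81) ≈ -13457.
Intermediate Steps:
Function('I')(k, K) = Mul(18, k)
f = Rational(211, 81) (f = Mul(-211, Pow(-81, -1)) = Mul(-211, Rational(-1, 81)) = Rational(211, 81) ≈ 2.6049)
Mul(Add(Mul(11, -12), f), Add(Function('I')(-8, Function('X')(-5, 3)), 248)) = Mul(Add(Mul(11, -12), Rational(211, 81)), Add(Mul(18, -8), 248)) = Mul(Add(-132, Rational(211, 81)), Add(-144, 248)) = Mul(Rational(-10481, 81), 104) = Rational(-1090024, 81)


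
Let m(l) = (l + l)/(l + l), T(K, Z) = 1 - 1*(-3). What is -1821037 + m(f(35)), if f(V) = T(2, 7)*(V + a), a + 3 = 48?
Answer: -1821036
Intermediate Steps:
T(K, Z) = 4 (T(K, Z) = 1 + 3 = 4)
a = 45 (a = -3 + 48 = 45)
f(V) = 180 + 4*V (f(V) = 4*(V + 45) = 4*(45 + V) = 180 + 4*V)
m(l) = 1 (m(l) = (2*l)/((2*l)) = (2*l)*(1/(2*l)) = 1)
-1821037 + m(f(35)) = -1821037 + 1 = -1821036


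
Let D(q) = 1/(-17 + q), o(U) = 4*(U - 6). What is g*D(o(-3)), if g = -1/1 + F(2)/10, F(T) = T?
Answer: 4/265 ≈ 0.015094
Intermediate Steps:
g = -⅘ (g = -1/1 + 2/10 = -1*1 + 2*(⅒) = -1 + ⅕ = -⅘ ≈ -0.80000)
o(U) = -24 + 4*U (o(U) = 4*(-6 + U) = -24 + 4*U)
g*D(o(-3)) = -4/(5*(-17 + (-24 + 4*(-3)))) = -4/(5*(-17 + (-24 - 12))) = -4/(5*(-17 - 36)) = -⅘/(-53) = -⅘*(-1/53) = 4/265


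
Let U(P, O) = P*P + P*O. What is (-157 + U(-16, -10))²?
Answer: 67081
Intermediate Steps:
U(P, O) = P² + O*P
(-157 + U(-16, -10))² = (-157 - 16*(-10 - 16))² = (-157 - 16*(-26))² = (-157 + 416)² = 259² = 67081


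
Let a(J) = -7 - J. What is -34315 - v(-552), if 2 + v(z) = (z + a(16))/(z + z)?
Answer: -1647049/48 ≈ -34314.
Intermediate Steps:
v(z) = -2 + (-23 + z)/(2*z) (v(z) = -2 + (z + (-7 - 1*16))/(z + z) = -2 + (z + (-7 - 16))/((2*z)) = -2 + (z - 23)*(1/(2*z)) = -2 + (-23 + z)*(1/(2*z)) = -2 + (-23 + z)/(2*z))
-34315 - v(-552) = -34315 - (-23 - 3*(-552))/(2*(-552)) = -34315 - (-1)*(-23 + 1656)/(2*552) = -34315 - (-1)*1633/(2*552) = -34315 - 1*(-71/48) = -34315 + 71/48 = -1647049/48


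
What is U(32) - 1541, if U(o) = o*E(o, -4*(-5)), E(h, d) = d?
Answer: -901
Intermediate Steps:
U(o) = 20*o (U(o) = o*(-4*(-5)) = o*20 = 20*o)
U(32) - 1541 = 20*32 - 1541 = 640 - 1541 = -901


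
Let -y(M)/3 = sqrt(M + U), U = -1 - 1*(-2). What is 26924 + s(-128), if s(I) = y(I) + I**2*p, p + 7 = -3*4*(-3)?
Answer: 502060 - 3*I*sqrt(127) ≈ 5.0206e+5 - 33.808*I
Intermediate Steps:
U = 1 (U = -1 + 2 = 1)
p = 29 (p = -7 - 3*4*(-3) = -7 - 12*(-3) = -7 + 36 = 29)
y(M) = -3*sqrt(1 + M) (y(M) = -3*sqrt(M + 1) = -3*sqrt(1 + M))
s(I) = -3*sqrt(1 + I) + 29*I**2 (s(I) = -3*sqrt(1 + I) + I**2*29 = -3*sqrt(1 + I) + 29*I**2)
26924 + s(-128) = 26924 + (-3*sqrt(1 - 128) + 29*(-128)**2) = 26924 + (-3*I*sqrt(127) + 29*16384) = 26924 + (-3*I*sqrt(127) + 475136) = 26924 + (475136 - 3*I*sqrt(127)) = 502060 - 3*I*sqrt(127)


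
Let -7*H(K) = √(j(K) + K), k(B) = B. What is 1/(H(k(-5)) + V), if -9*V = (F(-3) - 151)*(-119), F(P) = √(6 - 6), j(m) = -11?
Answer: -7924329/15821364385 + 2268*I/15821364385 ≈ -0.00050086 + 1.4335e-7*I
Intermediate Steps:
F(P) = 0 (F(P) = √0 = 0)
H(K) = -√(-11 + K)/7
V = -17969/9 (V = -(0 - 151)*(-119)/9 = -(-151)*(-119)/9 = -⅑*17969 = -17969/9 ≈ -1996.6)
1/(H(k(-5)) + V) = 1/(-√(-11 - 5)/7 - 17969/9) = 1/(-4*I/7 - 17969/9) = 1/(-17969/9 - 4*I/7) = 3969*(-17969/9 + 4*I/7)/15821364385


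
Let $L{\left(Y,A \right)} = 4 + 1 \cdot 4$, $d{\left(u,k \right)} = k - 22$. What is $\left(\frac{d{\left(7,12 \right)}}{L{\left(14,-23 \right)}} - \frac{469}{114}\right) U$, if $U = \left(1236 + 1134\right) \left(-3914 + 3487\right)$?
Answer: $\frac{206277295}{38} \approx 5.4284 \cdot 10^{6}$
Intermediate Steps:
$d{\left(u,k \right)} = -22 + k$
$L{\left(Y,A \right)} = 8$ ($L{\left(Y,A \right)} = 4 + 4 = 8$)
$U = -1011990$ ($U = 2370 \left(-427\right) = -1011990$)
$\left(\frac{d{\left(7,12 \right)}}{L{\left(14,-23 \right)}} - \frac{469}{114}\right) U = \left(\frac{-22 + 12}{8} - \frac{469}{114}\right) \left(-1011990\right) = \left(\left(-10\right) \frac{1}{8} - \frac{469}{114}\right) \left(-1011990\right) = \left(- \frac{5}{4} - \frac{469}{114}\right) \left(-1011990\right) = \left(- \frac{1223}{228}\right) \left(-1011990\right) = \frac{206277295}{38}$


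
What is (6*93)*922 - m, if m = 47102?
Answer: 467374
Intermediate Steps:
(6*93)*922 - m = (6*93)*922 - 1*47102 = 558*922 - 47102 = 514476 - 47102 = 467374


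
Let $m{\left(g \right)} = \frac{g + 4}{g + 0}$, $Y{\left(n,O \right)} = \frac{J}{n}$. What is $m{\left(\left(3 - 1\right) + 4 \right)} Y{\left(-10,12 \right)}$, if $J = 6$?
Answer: $-1$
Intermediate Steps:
$Y{\left(n,O \right)} = \frac{6}{n}$
$m{\left(g \right)} = \frac{4 + g}{g}$
$m{\left(\left(3 - 1\right) + 4 \right)} Y{\left(-10,12 \right)} = \frac{4 + \left(\left(3 - 1\right) + 4\right)}{\left(3 - 1\right) + 4} \frac{6}{-10} = \frac{4 + \left(2 + 4\right)}{2 + 4} \cdot 6 \left(- \frac{1}{10}\right) = \frac{4 + 6}{6} \left(- \frac{3}{5}\right) = \frac{1}{6} \cdot 10 \left(- \frac{3}{5}\right) = \frac{5}{3} \left(- \frac{3}{5}\right) = -1$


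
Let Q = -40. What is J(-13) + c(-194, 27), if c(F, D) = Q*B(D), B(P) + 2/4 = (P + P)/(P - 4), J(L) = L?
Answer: -1999/23 ≈ -86.913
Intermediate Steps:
B(P) = -1/2 + 2*P/(-4 + P) (B(P) = -1/2 + (P + P)/(P - 4) = -1/2 + (2*P)/(-4 + P) = -1/2 + 2*P/(-4 + P))
c(F, D) = -20*(4 + 3*D)/(-4 + D)
J(-13) + c(-194, 27) = -13 + 20*(-4 - 3*27)/(-4 + 27) = -13 + 20*(-4 - 81)/23 = -13 + 20*(1/23)*(-85) = -13 - 1700/23 = -1999/23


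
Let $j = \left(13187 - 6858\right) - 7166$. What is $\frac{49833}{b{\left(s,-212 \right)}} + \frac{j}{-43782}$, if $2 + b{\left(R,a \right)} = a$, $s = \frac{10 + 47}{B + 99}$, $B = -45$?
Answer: $- \frac{181800774}{780779} \approx -232.85$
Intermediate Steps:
$s = \frac{19}{18}$ ($s = \frac{10 + 47}{-45 + 99} = \frac{57}{54} = 57 \cdot \frac{1}{54} = \frac{19}{18} \approx 1.0556$)
$b{\left(R,a \right)} = -2 + a$
$j = -837$ ($j = 6329 - 7166 = -837$)
$\frac{49833}{b{\left(s,-212 \right)}} + \frac{j}{-43782} = \frac{49833}{-2 - 212} - \frac{837}{-43782} = \frac{49833}{-214} - - \frac{279}{14594} = 49833 \left(- \frac{1}{214}\right) + \frac{279}{14594} = - \frac{49833}{214} + \frac{279}{14594} = - \frac{181800774}{780779}$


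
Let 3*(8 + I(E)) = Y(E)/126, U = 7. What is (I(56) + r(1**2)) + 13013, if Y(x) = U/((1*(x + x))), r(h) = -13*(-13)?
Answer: 79676353/6048 ≈ 13174.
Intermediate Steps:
r(h) = 169
Y(x) = 7/(2*x) (Y(x) = 7/((1*(x + x))) = 7/((1*(2*x))) = 7/((2*x)) = 7*(1/(2*x)) = 7/(2*x))
I(E) = -8 + 1/(108*E) (I(E) = -8 + ((7/(2*E))/126)/3 = -8 + ((7/(2*E))*(1/126))/3 = -8 + (1/(36*E))/3 = -8 + 1/(108*E))
(I(56) + r(1**2)) + 13013 = ((-8 + (1/108)/56) + 169) + 13013 = ((-8 + (1/108)*(1/56)) + 169) + 13013 = ((-8 + 1/6048) + 169) + 13013 = (-48383/6048 + 169) + 13013 = 973729/6048 + 13013 = 79676353/6048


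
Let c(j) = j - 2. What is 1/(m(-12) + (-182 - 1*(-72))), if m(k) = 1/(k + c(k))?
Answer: -26/2861 ≈ -0.0090877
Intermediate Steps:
c(j) = -2 + j
m(k) = 1/(-2 + 2*k) (m(k) = 1/(k + (-2 + k)) = 1/(-2 + 2*k))
1/(m(-12) + (-182 - 1*(-72))) = 1/(1/(2*(-1 - 12)) + (-182 - 1*(-72))) = 1/((½)/(-13) + (-182 + 72)) = 1/((½)*(-1/13) - 110) = 1/(-1/26 - 110) = 1/(-2861/26) = -26/2861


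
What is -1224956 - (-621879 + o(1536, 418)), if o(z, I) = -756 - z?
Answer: -600785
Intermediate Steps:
-1224956 - (-621879 + o(1536, 418)) = -1224956 - (-621879 + (-756 - 1*1536)) = -1224956 - (-621879 + (-756 - 1536)) = -1224956 - (-621879 - 2292) = -1224956 - 1*(-624171) = -1224956 + 624171 = -600785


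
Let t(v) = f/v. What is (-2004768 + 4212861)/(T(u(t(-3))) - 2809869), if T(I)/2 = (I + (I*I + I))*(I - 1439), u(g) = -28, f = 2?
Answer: -736031/1648607 ≈ -0.44646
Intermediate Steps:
t(v) = 2/v
T(I) = 2*(-1439 + I)*(I**2 + 2*I) (T(I) = 2*((I + (I*I + I))*(I - 1439)) = 2*((I + (I**2 + I))*(-1439 + I)) = 2*((I + (I + I**2))*(-1439 + I)) = 2*((I**2 + 2*I)*(-1439 + I)) = 2*((-1439 + I)*(I**2 + 2*I)) = 2*(-1439 + I)*(I**2 + 2*I))
(-2004768 + 4212861)/(T(u(t(-3))) - 2809869) = (-2004768 + 4212861)/(2*(-28)*(-2878 + (-28)**2 - 1437*(-28)) - 2809869) = 2208093/(2*(-28)*(-2878 + 784 + 40236) - 2809869) = 2208093/(2*(-28)*38142 - 2809869) = 2208093/(-2135952 - 2809869) = 2208093/(-4945821) = 2208093*(-1/4945821) = -736031/1648607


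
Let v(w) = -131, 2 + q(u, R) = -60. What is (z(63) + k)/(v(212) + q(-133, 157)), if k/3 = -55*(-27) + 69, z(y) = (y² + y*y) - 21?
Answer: -12579/193 ≈ -65.176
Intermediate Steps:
z(y) = -21 + 2*y² (z(y) = (y² + y²) - 21 = 2*y² - 21 = -21 + 2*y²)
q(u, R) = -62 (q(u, R) = -2 - 60 = -62)
k = 4662 (k = 3*(-55*(-27) + 69) = 3*(1485 + 69) = 3*1554 = 4662)
(z(63) + k)/(v(212) + q(-133, 157)) = ((-21 + 2*63²) + 4662)/(-131 - 62) = ((-21 + 2*3969) + 4662)/(-193) = ((-21 + 7938) + 4662)*(-1/193) = (7917 + 4662)*(-1/193) = 12579*(-1/193) = -12579/193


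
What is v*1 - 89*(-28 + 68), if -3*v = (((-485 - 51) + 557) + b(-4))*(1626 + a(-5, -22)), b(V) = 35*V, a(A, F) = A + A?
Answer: 181624/3 ≈ 60541.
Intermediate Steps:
a(A, F) = 2*A
v = 192304/3 (v = -(((-485 - 51) + 557) + 35*(-4))*(1626 + 2*(-5))/3 = -((-536 + 557) - 140)*(1626 - 10)/3 = -(21 - 140)*1616/3 = -(-119)*1616/3 = -⅓*(-192304) = 192304/3 ≈ 64101.)
v*1 - 89*(-28 + 68) = (192304/3)*1 - 89*(-28 + 68) = 192304/3 - 89*40 = 192304/3 - 1*3560 = 192304/3 - 3560 = 181624/3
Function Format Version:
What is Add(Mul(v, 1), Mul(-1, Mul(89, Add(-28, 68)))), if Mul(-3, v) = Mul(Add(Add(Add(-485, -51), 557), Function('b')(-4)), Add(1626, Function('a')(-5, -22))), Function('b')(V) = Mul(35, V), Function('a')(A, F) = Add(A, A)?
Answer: Rational(181624, 3) ≈ 60541.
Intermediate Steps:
Function('a')(A, F) = Mul(2, A)
v = Rational(192304, 3) (v = Mul(Rational(-1, 3), Mul(Add(Add(Add(-485, -51), 557), Mul(35, -4)), Add(1626, Mul(2, -5)))) = Mul(Rational(-1, 3), Mul(Add(Add(-536, 557), -140), Add(1626, -10))) = Mul(Rational(-1, 3), Mul(Add(21, -140), 1616)) = Mul(Rational(-1, 3), Mul(-119, 1616)) = Mul(Rational(-1, 3), -192304) = Rational(192304, 3) ≈ 64101.)
Add(Mul(v, 1), Mul(-1, Mul(89, Add(-28, 68)))) = Add(Mul(Rational(192304, 3), 1), Mul(-1, Mul(89, Add(-28, 68)))) = Add(Rational(192304, 3), Mul(-1, Mul(89, 40))) = Add(Rational(192304, 3), Mul(-1, 3560)) = Add(Rational(192304, 3), -3560) = Rational(181624, 3)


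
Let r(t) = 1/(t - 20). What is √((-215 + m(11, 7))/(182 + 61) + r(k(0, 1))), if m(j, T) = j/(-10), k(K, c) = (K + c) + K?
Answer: I*√24788730/5130 ≈ 0.97053*I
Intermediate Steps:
k(K, c) = c + 2*K
m(j, T) = -j/10 (m(j, T) = j*(-⅒) = -j/10)
r(t) = 1/(-20 + t)
√((-215 + m(11, 7))/(182 + 61) + r(k(0, 1))) = √((-215 - ⅒*11)/(182 + 61) + 1/(-20 + (1 + 2*0))) = √((-215 - 11/10)/243 + 1/(-20 + (1 + 0))) = √(-2161/10*1/243 + 1/(-20 + 1)) = √(-2161/2430 + 1/(-19)) = √(-2161/2430 - 1/19) = √(-43489/46170) = I*√24788730/5130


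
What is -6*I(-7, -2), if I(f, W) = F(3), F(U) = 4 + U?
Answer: -42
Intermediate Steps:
I(f, W) = 7 (I(f, W) = 4 + 3 = 7)
-6*I(-7, -2) = -6*7 = -42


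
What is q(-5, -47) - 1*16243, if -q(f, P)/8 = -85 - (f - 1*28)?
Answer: -15827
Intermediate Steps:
q(f, P) = 456 + 8*f (q(f, P) = -8*(-85 - (f - 1*28)) = -8*(-85 - (f - 28)) = -8*(-85 - (-28 + f)) = -8*(-85 + (28 - f)) = -8*(-57 - f) = 456 + 8*f)
q(-5, -47) - 1*16243 = (456 + 8*(-5)) - 1*16243 = (456 - 40) - 16243 = 416 - 16243 = -15827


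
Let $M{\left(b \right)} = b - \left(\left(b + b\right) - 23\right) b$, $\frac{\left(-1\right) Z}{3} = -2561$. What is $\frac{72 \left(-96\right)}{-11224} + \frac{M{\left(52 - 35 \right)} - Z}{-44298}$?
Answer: $\frac{2143097}{2702178} \approx 0.7931$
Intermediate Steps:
$Z = 7683$ ($Z = \left(-3\right) \left(-2561\right) = 7683$)
$M{\left(b \right)} = b - b \left(-23 + 2 b\right)$ ($M{\left(b \right)} = b - \left(2 b - 23\right) b = b - \left(-23 + 2 b\right) b = b - b \left(-23 + 2 b\right)$)
$\frac{72 \left(-96\right)}{-11224} + \frac{M{\left(52 - 35 \right)} - Z}{-44298} = \frac{72 \left(-96\right)}{-11224} + \frac{2 \left(52 - 35\right) \left(12 - \left(52 - 35\right)\right) - 7683}{-44298} = \left(-6912\right) \left(- \frac{1}{11224}\right) + \left(2 \cdot 17 \left(12 - 17\right) - 7683\right) \left(- \frac{1}{44298}\right) = \frac{864}{1403} + \left(2 \cdot 17 \left(12 - 17\right) - 7683\right) \left(- \frac{1}{44298}\right) = \frac{864}{1403} + \left(2 \cdot 17 \left(-5\right) - 7683\right) \left(- \frac{1}{44298}\right) = \frac{864}{1403} + \left(-170 - 7683\right) \left(- \frac{1}{44298}\right) = \frac{864}{1403} - - \frac{7853}{44298} = \frac{864}{1403} + \frac{7853}{44298} = \frac{2143097}{2702178}$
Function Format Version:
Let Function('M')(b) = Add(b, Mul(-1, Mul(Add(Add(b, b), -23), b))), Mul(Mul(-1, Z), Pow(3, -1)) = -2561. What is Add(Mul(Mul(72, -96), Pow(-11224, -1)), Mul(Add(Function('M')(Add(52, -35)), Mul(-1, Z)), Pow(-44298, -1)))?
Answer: Rational(2143097, 2702178) ≈ 0.79310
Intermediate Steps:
Z = 7683 (Z = Mul(-3, -2561) = 7683)
Function('M')(b) = Add(b, Mul(-1, b, Add(-23, Mul(2, b)))) (Function('M')(b) = Add(b, Mul(-1, Mul(Add(Mul(2, b), -23), b))) = Add(b, Mul(-1, Mul(Add(-23, Mul(2, b)), b))) = Add(b, Mul(-1, Mul(b, Add(-23, Mul(2, b))))) = Add(b, Mul(-1, b, Add(-23, Mul(2, b)))))
Add(Mul(Mul(72, -96), Pow(-11224, -1)), Mul(Add(Function('M')(Add(52, -35)), Mul(-1, Z)), Pow(-44298, -1))) = Add(Mul(Mul(72, -96), Pow(-11224, -1)), Mul(Add(Mul(2, Add(52, -35), Add(12, Mul(-1, Add(52, -35)))), Mul(-1, 7683)), Pow(-44298, -1))) = Add(Mul(-6912, Rational(-1, 11224)), Mul(Add(Mul(2, 17, Add(12, Mul(-1, 17))), -7683), Rational(-1, 44298))) = Add(Rational(864, 1403), Mul(Add(Mul(2, 17, Add(12, -17)), -7683), Rational(-1, 44298))) = Add(Rational(864, 1403), Mul(Add(Mul(2, 17, -5), -7683), Rational(-1, 44298))) = Add(Rational(864, 1403), Mul(Add(-170, -7683), Rational(-1, 44298))) = Add(Rational(864, 1403), Mul(-7853, Rational(-1, 44298))) = Add(Rational(864, 1403), Rational(7853, 44298)) = Rational(2143097, 2702178)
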